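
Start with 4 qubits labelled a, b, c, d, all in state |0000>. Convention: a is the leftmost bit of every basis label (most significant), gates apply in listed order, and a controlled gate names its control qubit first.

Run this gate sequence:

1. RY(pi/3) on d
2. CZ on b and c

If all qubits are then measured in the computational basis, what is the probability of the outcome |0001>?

Outcome |0001> occurs with probability 1/4.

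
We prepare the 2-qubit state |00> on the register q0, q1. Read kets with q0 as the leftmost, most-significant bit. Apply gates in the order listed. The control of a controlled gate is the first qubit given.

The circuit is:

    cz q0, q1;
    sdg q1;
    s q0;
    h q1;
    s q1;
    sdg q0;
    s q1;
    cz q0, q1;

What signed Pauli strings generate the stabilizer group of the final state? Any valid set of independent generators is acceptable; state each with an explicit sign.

The stabilizer group can be generated by -IX, +ZI, among other valid generating sets.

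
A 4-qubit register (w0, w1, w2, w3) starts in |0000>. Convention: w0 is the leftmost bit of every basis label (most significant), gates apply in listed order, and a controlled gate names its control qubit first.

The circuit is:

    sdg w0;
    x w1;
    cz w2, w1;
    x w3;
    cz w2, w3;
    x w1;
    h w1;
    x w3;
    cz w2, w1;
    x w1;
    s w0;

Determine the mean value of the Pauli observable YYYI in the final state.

The expectation value of YYYI is 0.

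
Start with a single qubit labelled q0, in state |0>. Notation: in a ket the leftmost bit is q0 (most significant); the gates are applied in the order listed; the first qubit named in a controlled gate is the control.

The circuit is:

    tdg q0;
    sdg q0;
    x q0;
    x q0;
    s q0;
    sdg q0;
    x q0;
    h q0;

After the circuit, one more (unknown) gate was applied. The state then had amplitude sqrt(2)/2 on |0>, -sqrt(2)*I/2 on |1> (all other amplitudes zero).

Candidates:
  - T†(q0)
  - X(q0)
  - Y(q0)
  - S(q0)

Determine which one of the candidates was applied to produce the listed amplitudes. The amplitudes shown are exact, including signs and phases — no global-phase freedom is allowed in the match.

The unique candidate consistent with the amplitudes is S(q0). Key observation: the block from step 2 through step 5 cancels to the identity and can be dropped.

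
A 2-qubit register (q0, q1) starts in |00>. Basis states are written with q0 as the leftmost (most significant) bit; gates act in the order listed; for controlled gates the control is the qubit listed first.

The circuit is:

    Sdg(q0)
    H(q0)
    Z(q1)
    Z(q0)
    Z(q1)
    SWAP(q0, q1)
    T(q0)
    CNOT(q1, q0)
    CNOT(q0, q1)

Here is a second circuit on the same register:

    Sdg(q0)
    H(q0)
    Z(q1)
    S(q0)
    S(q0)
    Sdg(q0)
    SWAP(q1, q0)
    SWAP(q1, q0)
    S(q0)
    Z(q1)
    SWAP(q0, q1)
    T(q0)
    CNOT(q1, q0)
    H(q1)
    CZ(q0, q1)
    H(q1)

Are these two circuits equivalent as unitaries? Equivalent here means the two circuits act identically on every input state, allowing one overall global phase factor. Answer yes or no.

Yes — the two circuits implement the same unitary up to a global phase.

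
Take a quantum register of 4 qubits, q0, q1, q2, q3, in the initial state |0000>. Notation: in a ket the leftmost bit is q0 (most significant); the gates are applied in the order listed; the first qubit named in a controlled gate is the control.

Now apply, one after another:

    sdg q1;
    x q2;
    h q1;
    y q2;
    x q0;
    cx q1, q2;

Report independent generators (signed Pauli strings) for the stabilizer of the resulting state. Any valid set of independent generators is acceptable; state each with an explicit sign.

One valid set of independent stabilizer generators is +IXXI, -ZIII, +IZZI, +IIIZ (any independent generating set of the same group is equally correct).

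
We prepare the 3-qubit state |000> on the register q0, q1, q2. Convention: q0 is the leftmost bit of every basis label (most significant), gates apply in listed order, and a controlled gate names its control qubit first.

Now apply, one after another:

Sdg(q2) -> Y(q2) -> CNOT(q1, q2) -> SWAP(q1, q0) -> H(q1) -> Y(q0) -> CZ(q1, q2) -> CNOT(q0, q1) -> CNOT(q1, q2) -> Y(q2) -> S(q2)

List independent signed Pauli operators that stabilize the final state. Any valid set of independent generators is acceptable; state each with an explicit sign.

The final state is stabilized by the group generated by +IXY, -ZII, +IZZ; other independent generating sets are equally valid.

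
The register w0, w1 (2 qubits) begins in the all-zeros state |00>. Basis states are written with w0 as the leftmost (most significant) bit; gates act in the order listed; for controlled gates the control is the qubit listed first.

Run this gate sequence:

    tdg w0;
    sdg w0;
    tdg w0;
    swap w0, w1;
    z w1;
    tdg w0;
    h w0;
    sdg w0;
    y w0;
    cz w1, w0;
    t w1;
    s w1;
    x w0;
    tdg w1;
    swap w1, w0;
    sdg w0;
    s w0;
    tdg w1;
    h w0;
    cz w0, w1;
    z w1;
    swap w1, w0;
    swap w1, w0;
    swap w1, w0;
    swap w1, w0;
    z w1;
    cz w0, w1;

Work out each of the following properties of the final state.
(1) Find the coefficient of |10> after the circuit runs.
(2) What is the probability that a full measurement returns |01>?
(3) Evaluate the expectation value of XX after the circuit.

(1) The amplitude on |10> is I/2. Key observation: gates 20-27 undo each other exactly, leaving only the rest of the circuit to track.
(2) A full measurement returns |01> with probability 1/4.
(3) The expectation value of XX is sqrt(2)/2.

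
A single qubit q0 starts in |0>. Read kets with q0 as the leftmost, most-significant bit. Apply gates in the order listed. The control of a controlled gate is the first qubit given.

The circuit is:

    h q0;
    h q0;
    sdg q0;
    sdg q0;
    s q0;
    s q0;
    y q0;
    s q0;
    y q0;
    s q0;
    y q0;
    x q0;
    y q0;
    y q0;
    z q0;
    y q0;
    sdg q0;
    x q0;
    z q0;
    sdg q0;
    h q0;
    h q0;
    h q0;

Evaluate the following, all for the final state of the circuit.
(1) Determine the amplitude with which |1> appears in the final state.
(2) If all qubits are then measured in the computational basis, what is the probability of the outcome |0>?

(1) The amplitude on |1> is -sqrt(2)/2.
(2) The probability of measuring |0> is 1/2.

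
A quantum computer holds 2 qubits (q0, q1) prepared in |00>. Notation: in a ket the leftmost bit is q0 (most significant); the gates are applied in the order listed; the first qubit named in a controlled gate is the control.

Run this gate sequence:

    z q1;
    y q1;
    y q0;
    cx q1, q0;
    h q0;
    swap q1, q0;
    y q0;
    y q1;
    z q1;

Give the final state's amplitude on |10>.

|10> carries amplitude 0 in the final state.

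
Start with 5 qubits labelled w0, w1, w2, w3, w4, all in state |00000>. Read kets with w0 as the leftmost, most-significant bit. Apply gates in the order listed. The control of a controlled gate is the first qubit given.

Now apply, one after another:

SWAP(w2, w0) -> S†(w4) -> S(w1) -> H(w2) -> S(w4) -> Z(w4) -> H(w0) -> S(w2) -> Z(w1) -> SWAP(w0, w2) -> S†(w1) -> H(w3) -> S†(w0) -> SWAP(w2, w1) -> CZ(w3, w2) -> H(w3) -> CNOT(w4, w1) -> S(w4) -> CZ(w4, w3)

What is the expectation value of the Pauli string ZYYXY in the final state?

In the final state, ZYYXY has expectation 0.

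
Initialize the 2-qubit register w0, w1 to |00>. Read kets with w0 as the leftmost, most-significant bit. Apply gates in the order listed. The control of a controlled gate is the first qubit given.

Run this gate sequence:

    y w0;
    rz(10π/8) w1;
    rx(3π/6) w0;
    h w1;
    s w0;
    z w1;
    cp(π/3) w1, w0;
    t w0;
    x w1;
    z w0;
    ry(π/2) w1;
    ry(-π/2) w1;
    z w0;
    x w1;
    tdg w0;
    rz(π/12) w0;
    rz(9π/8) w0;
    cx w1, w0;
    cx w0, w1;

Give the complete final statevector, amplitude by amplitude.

After the circuit, the state carries amplitude exp(37*I*pi/48)/2 on |00>, exp(5*I*pi/16)/2 on |01>, -exp(37*I*pi/48)/2 on |10>, exp(47*I*pi/48)/2 on |11>. Key observation: the block from step 8 through step 15 cancels to the identity and can be dropped.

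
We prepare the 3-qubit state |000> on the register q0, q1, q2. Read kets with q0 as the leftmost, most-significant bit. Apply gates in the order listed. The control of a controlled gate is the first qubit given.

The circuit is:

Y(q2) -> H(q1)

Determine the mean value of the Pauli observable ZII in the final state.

In the final state, ZII has expectation 1.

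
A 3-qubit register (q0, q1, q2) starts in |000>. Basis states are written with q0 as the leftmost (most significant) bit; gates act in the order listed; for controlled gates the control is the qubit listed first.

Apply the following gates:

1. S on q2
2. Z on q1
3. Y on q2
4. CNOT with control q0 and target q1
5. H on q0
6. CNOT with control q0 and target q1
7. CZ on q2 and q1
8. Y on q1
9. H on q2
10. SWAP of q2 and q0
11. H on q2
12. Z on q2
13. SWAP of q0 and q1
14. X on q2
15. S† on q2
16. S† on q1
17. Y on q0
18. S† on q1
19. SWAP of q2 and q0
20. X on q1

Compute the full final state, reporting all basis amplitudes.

The final amplitudes are -sqrt(2)*I/4 on |000>, -sqrt(2)*I/4 on |001>, -sqrt(2)*I/4 on |010>, -sqrt(2)*I/4 on |011>, sqrt(2)/4 on |100>, -sqrt(2)/4 on |101>, sqrt(2)/4 on |110>, -sqrt(2)/4 on |111>.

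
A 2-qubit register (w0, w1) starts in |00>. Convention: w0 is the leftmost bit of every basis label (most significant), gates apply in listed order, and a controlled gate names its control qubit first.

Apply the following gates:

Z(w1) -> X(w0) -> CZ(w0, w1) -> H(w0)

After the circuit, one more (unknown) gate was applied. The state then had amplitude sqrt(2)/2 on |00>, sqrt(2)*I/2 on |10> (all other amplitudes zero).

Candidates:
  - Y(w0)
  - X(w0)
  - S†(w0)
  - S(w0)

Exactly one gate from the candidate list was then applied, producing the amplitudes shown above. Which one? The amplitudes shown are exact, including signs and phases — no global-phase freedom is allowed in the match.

It was S†(w0) that produced the state shown.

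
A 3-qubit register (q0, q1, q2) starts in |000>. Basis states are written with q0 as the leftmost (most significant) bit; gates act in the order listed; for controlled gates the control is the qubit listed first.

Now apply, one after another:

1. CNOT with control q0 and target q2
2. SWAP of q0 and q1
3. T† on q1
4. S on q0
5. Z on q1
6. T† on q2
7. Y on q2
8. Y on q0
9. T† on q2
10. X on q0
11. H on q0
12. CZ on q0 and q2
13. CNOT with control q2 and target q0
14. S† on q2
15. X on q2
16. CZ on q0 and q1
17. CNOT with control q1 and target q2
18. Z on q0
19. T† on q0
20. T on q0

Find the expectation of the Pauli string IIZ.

The observable IIZ averages to 1.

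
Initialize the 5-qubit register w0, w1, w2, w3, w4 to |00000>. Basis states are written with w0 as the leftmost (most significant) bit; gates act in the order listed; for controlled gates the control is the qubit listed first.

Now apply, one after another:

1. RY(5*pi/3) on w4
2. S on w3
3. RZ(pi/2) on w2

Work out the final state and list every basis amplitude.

After the circuit, the state carries amplitude sqrt(3)*exp(3*I*pi/4)/2 on |00000>, -exp(3*I*pi/4)/2 on |00001>, and 0 on every other basis state.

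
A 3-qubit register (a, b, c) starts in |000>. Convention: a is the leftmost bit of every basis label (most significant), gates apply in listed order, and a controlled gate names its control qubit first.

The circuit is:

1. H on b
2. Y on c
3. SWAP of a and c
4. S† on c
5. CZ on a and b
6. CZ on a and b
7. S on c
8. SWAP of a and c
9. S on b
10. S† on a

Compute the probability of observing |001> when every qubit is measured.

A full measurement returns |001> with probability 1/2.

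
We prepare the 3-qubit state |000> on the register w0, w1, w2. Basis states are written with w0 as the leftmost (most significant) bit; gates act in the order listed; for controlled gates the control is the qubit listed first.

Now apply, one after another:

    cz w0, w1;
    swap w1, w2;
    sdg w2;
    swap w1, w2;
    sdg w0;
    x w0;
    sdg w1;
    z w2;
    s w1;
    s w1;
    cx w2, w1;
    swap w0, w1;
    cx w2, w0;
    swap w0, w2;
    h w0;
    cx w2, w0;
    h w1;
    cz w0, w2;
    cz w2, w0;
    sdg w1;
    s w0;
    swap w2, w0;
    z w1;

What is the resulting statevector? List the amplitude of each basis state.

After the circuit, the state carries amplitude 1/2 on |000>, I/2 on |001>, -I/2 on |010>, 1/2 on |011>, 0 on |100>, 0 on |101>, 0 on |110>, 0 on |111>.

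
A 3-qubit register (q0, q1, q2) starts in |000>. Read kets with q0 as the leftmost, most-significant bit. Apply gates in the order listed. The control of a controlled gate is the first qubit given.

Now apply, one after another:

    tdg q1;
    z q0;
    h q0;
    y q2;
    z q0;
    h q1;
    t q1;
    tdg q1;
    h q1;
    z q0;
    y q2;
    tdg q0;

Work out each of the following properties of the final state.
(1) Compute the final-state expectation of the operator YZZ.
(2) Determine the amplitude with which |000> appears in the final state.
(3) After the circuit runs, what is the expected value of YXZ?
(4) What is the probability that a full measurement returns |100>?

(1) The expectation value of YZZ is -sqrt(2)/2. Key observation: the block from step 4 through step 11 cancels to the identity and can be dropped.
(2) |000> carries amplitude sqrt(2)/2 in the final state.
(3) In the final state, YXZ has expectation 0.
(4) A full measurement returns |100> with probability 1/2.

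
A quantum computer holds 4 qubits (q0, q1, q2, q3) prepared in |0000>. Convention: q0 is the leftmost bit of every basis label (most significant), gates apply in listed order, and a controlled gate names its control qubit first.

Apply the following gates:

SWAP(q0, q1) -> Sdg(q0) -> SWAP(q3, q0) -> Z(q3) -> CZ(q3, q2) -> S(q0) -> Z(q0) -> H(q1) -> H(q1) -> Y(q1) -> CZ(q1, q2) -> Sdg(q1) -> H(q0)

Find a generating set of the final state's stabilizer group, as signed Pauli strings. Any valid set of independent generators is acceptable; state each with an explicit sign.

One valid set of independent stabilizer generators is +XIII, -IZII, +IIZI, +IIIZ (any independent generating set of the same group is equally correct).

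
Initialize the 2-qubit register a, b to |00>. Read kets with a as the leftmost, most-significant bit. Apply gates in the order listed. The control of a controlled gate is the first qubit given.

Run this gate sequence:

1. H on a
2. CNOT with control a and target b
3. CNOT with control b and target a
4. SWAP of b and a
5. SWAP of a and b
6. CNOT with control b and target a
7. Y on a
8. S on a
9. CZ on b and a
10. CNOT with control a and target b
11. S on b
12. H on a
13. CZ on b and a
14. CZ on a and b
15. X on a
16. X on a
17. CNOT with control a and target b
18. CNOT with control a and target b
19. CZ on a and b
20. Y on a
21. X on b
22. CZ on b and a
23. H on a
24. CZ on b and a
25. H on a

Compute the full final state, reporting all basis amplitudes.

The final amplitudes are -1/2 + I/2 on |00>, 0 on |01>, 1/2 + I/2 on |10>, 0 on |11>.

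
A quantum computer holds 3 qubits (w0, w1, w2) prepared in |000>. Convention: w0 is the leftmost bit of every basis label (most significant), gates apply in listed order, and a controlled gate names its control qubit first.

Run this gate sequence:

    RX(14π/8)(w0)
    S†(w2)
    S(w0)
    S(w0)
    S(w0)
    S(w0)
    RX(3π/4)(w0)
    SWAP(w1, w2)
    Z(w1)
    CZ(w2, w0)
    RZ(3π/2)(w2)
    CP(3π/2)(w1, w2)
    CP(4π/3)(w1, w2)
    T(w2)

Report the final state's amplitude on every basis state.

The resulting statevector has amplitude sqrt(2)*exp(I*pi/4)/2 on |000>, -sqrt(2)*exp(3*I*pi/4)/2 on |100>, and 0 on every other basis state.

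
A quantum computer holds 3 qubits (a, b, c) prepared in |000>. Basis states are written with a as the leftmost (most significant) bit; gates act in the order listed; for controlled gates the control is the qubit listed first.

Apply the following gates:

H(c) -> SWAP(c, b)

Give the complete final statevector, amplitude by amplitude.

The resulting statevector has amplitude sqrt(2)/2 on |000>, sqrt(2)/2 on |010>, and 0 on every other basis state.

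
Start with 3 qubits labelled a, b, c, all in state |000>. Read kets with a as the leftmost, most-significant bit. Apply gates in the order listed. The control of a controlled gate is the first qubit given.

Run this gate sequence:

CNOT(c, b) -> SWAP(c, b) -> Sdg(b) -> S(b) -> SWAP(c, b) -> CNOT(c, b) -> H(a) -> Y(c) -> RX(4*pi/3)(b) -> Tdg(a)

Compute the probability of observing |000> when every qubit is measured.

The probability of measuring |000> is 0.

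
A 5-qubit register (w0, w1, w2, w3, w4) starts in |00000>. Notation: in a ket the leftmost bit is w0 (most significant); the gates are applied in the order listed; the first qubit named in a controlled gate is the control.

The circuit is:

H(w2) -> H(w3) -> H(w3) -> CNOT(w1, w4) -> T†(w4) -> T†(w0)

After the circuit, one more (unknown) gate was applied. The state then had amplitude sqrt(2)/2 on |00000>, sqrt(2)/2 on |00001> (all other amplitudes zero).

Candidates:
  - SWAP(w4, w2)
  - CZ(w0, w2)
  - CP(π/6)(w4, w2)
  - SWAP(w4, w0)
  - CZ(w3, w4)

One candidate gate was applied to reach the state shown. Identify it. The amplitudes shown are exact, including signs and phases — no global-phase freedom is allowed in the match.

The unique candidate consistent with the amplitudes is SWAP(w4, w2). Key observation: the block from step 2 through step 3 cancels to the identity and can be dropped.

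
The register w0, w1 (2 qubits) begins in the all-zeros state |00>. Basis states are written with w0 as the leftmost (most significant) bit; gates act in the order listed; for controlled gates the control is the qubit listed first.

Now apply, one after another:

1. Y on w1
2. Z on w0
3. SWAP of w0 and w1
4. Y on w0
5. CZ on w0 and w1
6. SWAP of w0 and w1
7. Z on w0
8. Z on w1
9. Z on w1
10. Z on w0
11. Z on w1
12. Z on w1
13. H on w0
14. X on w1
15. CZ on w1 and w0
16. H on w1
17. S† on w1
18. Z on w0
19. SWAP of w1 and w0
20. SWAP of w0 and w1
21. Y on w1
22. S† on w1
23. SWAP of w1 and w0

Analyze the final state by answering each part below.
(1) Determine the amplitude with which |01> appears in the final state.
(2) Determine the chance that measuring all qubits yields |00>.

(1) The amplitude on |01> is 1/2.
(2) A full measurement returns |00> with probability 1/4.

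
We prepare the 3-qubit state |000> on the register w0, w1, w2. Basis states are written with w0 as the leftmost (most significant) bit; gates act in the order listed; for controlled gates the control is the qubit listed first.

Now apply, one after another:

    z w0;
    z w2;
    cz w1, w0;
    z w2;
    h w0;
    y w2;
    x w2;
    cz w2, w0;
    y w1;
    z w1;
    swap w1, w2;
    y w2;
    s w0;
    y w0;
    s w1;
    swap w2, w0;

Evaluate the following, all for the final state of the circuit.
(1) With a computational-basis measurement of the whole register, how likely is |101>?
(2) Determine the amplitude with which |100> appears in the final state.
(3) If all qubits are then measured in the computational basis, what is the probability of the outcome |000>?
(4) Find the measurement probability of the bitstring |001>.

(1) A full measurement returns |101> with probability 0.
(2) The amplitude on |100> is 0.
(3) A full measurement returns |000> with probability 1/2.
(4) The probability of measuring |001> is 1/2.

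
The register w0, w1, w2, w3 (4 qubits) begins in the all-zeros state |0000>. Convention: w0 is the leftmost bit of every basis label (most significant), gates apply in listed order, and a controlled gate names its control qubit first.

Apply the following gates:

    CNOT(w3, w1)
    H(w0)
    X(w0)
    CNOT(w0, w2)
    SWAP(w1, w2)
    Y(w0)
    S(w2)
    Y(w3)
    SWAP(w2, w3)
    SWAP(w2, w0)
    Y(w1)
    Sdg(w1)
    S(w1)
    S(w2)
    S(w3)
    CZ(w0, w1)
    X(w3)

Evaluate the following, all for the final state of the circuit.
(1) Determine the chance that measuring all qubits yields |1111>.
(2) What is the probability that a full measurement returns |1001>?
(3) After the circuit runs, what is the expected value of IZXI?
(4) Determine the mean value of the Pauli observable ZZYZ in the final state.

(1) A full measurement returns |1111> with probability 1/2.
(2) Outcome |1001> occurs with probability 1/2.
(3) The expectation value of IZXI is 0.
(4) The observable ZZYZ averages to 0.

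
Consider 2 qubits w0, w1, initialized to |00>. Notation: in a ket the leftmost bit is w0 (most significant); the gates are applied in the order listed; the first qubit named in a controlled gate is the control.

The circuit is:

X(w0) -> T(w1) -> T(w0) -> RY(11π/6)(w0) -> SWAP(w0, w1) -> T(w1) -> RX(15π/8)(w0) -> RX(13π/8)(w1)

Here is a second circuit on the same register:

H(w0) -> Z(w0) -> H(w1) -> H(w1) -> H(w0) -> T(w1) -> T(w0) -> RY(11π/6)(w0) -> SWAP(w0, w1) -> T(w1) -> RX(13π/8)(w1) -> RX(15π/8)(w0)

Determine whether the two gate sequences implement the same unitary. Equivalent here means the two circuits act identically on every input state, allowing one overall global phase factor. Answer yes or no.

Yes, they are equivalent — the unitaries differ by at most a global phase.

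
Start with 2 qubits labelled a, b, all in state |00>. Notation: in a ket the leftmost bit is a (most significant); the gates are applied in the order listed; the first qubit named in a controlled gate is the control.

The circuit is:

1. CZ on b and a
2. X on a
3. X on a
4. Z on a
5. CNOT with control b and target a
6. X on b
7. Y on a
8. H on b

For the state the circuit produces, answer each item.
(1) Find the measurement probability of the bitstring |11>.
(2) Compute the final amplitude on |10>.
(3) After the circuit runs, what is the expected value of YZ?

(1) The probability of measuring |11> is 1/2.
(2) |10> carries amplitude sqrt(2)*I/2 in the final state.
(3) The observable YZ averages to 0.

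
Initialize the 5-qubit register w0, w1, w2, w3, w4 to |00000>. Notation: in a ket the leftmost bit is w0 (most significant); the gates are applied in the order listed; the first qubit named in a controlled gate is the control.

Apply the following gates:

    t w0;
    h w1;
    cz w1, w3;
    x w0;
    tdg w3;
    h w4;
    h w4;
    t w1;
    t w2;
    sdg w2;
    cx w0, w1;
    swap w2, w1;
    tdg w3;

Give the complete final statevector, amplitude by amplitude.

The final amplitudes are sqrt(2)*exp(I*pi/4)/2 on |10000>, sqrt(2)/2 on |10100>, and 0 on every other basis state. Key observation: steps 6-7 multiply out to the identity, so the circuit reduces to the remaining gates.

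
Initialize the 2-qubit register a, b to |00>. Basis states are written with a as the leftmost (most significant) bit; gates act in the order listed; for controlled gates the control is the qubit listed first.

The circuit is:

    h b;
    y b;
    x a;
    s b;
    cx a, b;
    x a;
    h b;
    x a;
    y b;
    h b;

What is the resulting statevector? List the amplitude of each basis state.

The final amplitudes are 0 on |00>, 0 on |01>, sqrt(2)/2 on |10>, sqrt(2)*I/2 on |11>.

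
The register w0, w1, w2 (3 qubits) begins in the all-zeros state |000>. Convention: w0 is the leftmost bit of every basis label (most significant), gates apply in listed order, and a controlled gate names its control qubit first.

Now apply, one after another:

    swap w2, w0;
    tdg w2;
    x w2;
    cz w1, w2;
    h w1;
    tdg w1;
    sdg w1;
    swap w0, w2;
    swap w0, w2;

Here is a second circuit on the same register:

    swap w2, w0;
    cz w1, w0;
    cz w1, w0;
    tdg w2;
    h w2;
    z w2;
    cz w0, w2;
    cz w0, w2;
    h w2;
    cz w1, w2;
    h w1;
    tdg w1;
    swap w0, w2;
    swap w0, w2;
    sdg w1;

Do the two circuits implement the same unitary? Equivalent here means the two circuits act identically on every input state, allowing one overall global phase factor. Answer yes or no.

Yes, they are equivalent — the unitaries differ by at most a global phase.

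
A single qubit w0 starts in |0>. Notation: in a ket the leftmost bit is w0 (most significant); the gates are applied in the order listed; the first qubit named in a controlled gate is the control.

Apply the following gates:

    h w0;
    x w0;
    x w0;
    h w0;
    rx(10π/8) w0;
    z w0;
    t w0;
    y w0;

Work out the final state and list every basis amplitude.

After the circuit, the state carries amplitude sqrt(sqrt(2) + 2)*exp(I*pi/4)/2 on |0>, -I*sqrt(2 - sqrt(2))/2 on |1>. Key observation: steps 1-4 multiply out to the identity, so the circuit reduces to the remaining gates.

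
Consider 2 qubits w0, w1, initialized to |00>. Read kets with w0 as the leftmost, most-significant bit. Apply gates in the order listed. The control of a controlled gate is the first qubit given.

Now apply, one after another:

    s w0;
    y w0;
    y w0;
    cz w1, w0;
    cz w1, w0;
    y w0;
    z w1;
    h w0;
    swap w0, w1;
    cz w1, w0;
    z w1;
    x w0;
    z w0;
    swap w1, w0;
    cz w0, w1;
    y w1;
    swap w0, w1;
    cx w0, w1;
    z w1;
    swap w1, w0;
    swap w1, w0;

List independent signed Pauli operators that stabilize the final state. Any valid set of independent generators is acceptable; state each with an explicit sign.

One valid set of independent stabilizer generators is +IX, +ZI (any independent generating set of the same group is equally correct). Key observation: steps 3-6 multiply out to the identity, so the circuit reduces to the remaining gates.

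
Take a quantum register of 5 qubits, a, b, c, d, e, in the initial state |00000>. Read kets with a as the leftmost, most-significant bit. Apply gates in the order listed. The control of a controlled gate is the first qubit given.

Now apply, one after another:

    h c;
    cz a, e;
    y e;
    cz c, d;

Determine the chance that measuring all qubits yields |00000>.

Outcome |00000> occurs with probability 0.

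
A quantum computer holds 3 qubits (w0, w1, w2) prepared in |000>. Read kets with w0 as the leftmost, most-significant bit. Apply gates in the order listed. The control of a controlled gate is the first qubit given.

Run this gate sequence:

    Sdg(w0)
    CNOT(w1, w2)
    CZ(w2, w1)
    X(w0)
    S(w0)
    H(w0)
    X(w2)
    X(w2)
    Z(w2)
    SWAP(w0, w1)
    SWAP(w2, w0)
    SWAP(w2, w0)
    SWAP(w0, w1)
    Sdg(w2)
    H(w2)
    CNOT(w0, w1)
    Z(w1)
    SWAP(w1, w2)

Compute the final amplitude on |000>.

The amplitude on |000> is I/2. Key observation: the block from step 10 through step 13 cancels to the identity and can be dropped.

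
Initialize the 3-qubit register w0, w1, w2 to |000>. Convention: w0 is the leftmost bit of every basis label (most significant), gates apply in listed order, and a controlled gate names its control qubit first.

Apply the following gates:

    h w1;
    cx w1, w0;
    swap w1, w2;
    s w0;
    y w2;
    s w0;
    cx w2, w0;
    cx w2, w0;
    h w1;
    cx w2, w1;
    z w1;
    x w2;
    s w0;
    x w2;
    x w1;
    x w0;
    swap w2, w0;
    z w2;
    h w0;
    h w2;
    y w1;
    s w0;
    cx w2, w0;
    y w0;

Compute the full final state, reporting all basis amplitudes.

After the circuit, the state carries amplitude 1/4 + I/4 on |000>, 1/4 - I/4 on |001>, 1/4 + I/4 on |010>, 1/4 - I/4 on |011>, -1/4 - I/4 on |100>, 1/4 - I/4 on |101>, -1/4 - I/4 on |110>, 1/4 - I/4 on |111>.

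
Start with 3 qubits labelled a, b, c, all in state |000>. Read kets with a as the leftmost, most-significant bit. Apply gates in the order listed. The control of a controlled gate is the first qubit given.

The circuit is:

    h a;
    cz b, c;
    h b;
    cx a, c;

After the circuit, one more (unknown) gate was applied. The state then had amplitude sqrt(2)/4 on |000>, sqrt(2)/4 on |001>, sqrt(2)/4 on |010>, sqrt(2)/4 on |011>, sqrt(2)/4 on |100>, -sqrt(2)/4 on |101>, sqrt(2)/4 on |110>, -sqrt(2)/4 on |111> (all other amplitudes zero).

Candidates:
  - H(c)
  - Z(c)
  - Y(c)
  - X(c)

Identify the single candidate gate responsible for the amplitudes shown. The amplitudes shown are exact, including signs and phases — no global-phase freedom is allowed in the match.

The unique candidate consistent with the amplitudes is H(c).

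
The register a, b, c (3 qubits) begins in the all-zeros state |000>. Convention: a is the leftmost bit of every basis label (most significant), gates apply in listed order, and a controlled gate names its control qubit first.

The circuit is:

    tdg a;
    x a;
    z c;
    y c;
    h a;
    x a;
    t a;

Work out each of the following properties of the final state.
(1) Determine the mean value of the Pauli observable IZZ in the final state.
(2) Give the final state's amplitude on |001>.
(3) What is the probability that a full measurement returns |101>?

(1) In the final state, IZZ has expectation -1.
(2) |001> carries amplitude -sqrt(2)*I/2 in the final state.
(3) A full measurement returns |101> with probability 1/2.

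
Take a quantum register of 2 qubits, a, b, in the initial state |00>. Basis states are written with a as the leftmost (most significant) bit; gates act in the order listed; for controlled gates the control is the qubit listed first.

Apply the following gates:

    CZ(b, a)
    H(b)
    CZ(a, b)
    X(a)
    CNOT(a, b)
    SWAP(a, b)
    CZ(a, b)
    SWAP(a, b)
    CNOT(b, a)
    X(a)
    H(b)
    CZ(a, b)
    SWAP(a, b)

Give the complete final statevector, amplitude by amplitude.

The resulting statevector has amplitude 1/2 on |00>, -1/2 on |01>, 1/2 on |10>, -1/2 on |11>.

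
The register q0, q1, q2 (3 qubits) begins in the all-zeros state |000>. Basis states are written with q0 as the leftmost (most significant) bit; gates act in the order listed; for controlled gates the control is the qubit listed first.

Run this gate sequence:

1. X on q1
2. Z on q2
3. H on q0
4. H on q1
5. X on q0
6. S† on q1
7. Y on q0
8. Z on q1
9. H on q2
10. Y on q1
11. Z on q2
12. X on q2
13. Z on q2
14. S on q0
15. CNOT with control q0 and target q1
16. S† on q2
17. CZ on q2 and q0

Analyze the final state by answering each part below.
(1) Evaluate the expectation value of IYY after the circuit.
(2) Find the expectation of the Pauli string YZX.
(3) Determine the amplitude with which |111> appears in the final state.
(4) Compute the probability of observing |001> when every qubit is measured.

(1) In the final state, IYY has expectation 1.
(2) In the final state, YZX has expectation -1.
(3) The amplitude on |111> is -sqrt(2)*I/4.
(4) A full measurement returns |001> with probability 1/8.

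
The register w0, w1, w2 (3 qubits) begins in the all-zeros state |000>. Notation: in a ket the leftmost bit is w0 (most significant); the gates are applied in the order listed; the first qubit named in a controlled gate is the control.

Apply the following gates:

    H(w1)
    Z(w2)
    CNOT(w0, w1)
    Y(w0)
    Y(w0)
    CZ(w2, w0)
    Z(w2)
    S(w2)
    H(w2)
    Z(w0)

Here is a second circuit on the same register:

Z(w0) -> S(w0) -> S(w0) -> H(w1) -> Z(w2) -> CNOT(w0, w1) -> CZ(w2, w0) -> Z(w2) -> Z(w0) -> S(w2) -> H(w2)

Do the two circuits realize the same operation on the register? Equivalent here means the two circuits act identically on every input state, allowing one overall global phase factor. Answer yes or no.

Yes, they are equivalent — the unitaries differ by at most a global phase.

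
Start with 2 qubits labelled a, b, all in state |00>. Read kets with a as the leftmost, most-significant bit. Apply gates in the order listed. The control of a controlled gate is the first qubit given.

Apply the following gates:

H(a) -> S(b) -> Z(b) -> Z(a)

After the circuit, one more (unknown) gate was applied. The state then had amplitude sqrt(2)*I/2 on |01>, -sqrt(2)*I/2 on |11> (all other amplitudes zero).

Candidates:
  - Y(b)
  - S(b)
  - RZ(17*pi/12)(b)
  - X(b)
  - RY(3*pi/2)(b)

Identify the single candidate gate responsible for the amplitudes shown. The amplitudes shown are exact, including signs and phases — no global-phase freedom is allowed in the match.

The applied gate was Y(b).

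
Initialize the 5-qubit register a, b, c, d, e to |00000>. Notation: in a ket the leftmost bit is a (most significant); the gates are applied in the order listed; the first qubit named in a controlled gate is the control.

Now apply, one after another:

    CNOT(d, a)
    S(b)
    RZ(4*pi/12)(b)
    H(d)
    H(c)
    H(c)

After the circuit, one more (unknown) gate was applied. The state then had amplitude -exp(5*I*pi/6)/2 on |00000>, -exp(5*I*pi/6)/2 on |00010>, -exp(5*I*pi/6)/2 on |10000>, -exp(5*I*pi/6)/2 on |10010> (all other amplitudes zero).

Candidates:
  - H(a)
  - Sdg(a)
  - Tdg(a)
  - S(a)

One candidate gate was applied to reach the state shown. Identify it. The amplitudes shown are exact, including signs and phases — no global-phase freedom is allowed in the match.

The applied gate was H(a). Key observation: steps 5-6 multiply out to the identity, so the circuit reduces to the remaining gates.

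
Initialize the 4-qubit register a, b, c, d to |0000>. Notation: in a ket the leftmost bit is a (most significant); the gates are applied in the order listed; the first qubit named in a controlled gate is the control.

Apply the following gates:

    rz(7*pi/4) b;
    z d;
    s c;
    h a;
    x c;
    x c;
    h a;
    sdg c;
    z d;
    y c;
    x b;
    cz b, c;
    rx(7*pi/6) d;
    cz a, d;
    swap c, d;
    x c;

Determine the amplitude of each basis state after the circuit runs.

After the circuit, the state carries amplitude (sqrt(2) + sqrt(6))*exp(I*pi/8)/4 on |0101>, (-sqrt(6) + sqrt(2))*exp(5*I*pi/8)/4 on |0111>, and 0 on every other basis state. Key observation: steps 3-8 multiply out to the identity, so the circuit reduces to the remaining gates.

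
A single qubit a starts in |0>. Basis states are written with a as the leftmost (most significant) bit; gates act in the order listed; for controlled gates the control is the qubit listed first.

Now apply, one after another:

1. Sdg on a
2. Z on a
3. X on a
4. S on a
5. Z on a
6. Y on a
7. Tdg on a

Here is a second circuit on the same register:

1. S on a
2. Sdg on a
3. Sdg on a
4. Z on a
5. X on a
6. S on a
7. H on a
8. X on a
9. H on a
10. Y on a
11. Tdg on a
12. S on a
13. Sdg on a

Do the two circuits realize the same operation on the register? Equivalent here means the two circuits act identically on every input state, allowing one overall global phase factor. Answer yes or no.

Yes: on every input state the two circuits agree up to one overall phase factor.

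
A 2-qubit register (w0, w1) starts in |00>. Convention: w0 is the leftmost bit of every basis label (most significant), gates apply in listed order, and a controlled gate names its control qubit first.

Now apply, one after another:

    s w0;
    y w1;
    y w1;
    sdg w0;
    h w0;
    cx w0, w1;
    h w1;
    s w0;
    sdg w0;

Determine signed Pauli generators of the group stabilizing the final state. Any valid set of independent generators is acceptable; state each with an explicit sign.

The stabilizer group can be generated by +XZ, +ZX, among other valid generating sets. Key observation: gates 1-4 undo each other exactly, leaving only the rest of the circuit to track.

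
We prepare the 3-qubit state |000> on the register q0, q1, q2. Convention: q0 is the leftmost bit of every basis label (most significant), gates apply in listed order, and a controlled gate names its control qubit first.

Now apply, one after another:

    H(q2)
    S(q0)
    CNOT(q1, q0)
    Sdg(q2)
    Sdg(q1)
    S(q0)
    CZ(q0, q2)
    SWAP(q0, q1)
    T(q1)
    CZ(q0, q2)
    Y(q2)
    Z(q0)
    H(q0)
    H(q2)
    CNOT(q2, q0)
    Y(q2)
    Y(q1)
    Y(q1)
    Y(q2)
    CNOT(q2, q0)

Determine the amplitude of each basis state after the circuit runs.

The resulting statevector has amplitude sqrt(2)*(-1 + I)/4 on |000>, sqrt(2)*(-1 - I)/4 on |001>, 0 on |010>, 0 on |011>, sqrt(2)*(-1 + I)/4 on |100>, sqrt(2)*(-1 - I)/4 on |101>, 0 on |110>, 0 on |111>. Key observation: steps 15-20 multiply out to the identity, so the circuit reduces to the remaining gates.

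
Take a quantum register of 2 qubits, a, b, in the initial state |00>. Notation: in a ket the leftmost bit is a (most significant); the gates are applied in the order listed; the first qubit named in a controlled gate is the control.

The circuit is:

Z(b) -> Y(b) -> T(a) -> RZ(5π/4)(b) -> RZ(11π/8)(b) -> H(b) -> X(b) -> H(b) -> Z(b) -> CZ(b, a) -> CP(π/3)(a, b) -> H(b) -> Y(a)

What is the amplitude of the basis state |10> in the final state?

The amplitude on |10> is sqrt(2)*exp(5*I*pi/16)/2. Key observation: the block from step 6 through step 9 cancels to the identity and can be dropped.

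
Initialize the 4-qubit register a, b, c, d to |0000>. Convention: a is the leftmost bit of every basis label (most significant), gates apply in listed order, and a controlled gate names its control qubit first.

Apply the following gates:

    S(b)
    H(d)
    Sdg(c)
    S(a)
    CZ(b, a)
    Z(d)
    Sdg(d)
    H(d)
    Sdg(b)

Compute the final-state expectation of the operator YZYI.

The expectation value of YZYI is 0.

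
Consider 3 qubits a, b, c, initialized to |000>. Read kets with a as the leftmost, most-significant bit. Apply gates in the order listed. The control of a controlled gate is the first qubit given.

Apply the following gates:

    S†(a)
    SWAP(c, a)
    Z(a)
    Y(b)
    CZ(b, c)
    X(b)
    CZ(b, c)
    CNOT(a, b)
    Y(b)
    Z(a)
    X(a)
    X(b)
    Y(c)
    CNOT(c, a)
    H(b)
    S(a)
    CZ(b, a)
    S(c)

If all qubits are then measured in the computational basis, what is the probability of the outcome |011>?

Outcome |011> occurs with probability 1/2.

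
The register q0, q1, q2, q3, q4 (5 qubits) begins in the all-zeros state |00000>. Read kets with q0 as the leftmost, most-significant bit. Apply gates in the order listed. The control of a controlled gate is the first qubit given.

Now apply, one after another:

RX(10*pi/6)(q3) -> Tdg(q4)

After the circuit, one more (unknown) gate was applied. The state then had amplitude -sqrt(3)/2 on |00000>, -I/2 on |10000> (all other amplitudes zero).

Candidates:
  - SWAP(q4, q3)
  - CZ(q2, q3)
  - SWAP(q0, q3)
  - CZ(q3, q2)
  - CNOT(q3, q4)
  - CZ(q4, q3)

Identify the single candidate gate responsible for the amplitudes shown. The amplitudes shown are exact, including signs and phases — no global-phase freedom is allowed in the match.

The unique candidate consistent with the amplitudes is SWAP(q0, q3).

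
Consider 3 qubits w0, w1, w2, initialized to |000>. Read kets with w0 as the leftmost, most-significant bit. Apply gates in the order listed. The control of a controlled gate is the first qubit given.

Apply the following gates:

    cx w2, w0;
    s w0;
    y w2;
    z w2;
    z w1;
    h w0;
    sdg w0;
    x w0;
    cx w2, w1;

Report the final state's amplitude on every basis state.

After the circuit, the state carries amplitude -sqrt(2)/2 on |011>, -sqrt(2)*I/2 on |111>, and 0 on every other basis state.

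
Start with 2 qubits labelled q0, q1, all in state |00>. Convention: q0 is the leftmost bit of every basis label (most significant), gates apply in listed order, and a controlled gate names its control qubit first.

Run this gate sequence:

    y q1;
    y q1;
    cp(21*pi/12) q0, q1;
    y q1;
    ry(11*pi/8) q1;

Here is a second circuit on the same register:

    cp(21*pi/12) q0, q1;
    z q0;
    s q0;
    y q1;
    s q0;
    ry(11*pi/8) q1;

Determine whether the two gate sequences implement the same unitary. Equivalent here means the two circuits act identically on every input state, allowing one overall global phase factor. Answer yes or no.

Yes, they are equivalent — the unitaries differ by at most a global phase.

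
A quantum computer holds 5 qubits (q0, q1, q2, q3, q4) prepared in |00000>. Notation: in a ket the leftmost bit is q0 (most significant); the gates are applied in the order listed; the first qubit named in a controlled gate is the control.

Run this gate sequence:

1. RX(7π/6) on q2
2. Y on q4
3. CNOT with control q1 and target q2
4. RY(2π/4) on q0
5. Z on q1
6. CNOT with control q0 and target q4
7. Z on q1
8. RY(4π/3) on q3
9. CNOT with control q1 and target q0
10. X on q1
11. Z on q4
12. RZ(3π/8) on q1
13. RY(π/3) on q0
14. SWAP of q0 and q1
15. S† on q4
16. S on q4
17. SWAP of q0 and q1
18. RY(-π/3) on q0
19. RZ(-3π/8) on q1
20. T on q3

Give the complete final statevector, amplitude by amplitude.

The final amplitudes are I*(1 - sqrt(3))/8 on |01001>, (3 - sqrt(3))*exp(3*I*pi/4)/8 on |01011>, 1/8 + sqrt(3)/8 on |01101>, (-3 - sqrt(3))*exp(I*pi/4)/8 on |01111>, I*(-1 + sqrt(3))/8 on |11000>, (-3 + sqrt(3))*exp(3*I*pi/4)/8 on |11010>, -sqrt(3)/8 - 1/8 on |11100>, (sqrt(3) + 3)*exp(I*pi/4)/8 on |11110>, and 0 on every other basis state.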